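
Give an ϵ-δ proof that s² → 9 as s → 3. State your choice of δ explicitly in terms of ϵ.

Fix ϵ > 0. We seek δ > 0 with 0 < |s − 3| < δ ⇒ |s² − 9| < ϵ.
Factor: s² − 9 = (s − 3)(s + 3), so |s² − 9| = |s − 3|·|s + 3|.
Impose δ ≤ 1 so that |s| < 4; then |s + 3| ≤ 7.
Hence |s² − 9| ≤ 7|s − 3|, which is < ϵ once |s − 3| < ϵ/7.
Take δ = min(1, ϵ/7). If 0 < |s − 3| < δ then both bounds hold and |s² − 9| ≤ 7|s − 3| < 7·(ϵ/7) = ϵ.

δ = min(1, ϵ/7)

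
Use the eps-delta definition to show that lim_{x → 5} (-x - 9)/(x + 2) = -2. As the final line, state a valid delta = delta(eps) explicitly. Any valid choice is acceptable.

delta = min(7/2, (7/2)eps)

Fix eps > 0. We want delta > 0 with 0 < |x − 5| < delta ⇒ |(-x - 9)/(x + 2) + 2| < eps.
Combining over a common denominator, (-x - 9)/(x + 2) + 2 = [(-x - 9)·7 − (-14)·(x + 2)] / [7·(x + 2)] = 7(x − 5) / (7(x + 2)).
So |(-x - 9)/(x + 2) + 2| = 7|x − 5| / (7·|x + 2|).
Restrict delta ≤ 7/2. Then |x − 5| < 7/2 gives |x + 2| = |(x − 5) + 7| ≥ 7 − 7/2 = 7/2.
Hence |(-x - 9)/(x + 2) + 2| < 7|x − 5|/(7·(7/2)) = (2/7)|x − 5|, which is < eps once |x − 5| < (7/2)eps.
Take delta = min(7/2, (7/2)eps). Then 0 < |x − 5| < delta forces both bounds, so |(-x - 9)/(x + 2) + 2| < eps.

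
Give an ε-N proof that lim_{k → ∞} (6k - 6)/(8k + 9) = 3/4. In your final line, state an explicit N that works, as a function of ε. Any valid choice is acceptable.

Let ε > 0 be given. For k ≥ 1, |(6k - 6)/(8k + 9) − (3/4)| = |-102|/(8(8k + 9)) = 102/(8(8k + 9)).
Since 8k + 9 ≥ 8k for k ≥ 1, this is ≤ 102/(8·8k) = (51/32)/k.
So |(6k - 6)/(8k + 9) − (3/4)| < ε whenever k > (51/32)/ε.
Take N = (51/32)/ε. If k > N then |(6k - 6)/(8k + 9) − (3/4)| ≤ (51/32)/k < ε.

N = (51/32)/ε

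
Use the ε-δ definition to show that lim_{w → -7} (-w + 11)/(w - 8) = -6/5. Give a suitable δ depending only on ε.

δ = min(15/2, (75/2)ε)

Let ε > 0. We want δ > 0 with 0 < |w + 7| < δ ⇒ |(-w + 11)/(w - 8) + 6/5| < ε.
Combining over a common denominator, (-w + 11)/(w - 8) + 6/5 = [(-w + 11)·(-15) − 18·(w - 8)] / [(-15)·(w - 8)] = -3(w + 7) / ((-15)(w - 8)).
So |(-w + 11)/(w - 8) + 6/5| = 3|w + 7| / (15·|w − 8|).
Require δ ≤ 15/2, so |w − 8| ≥ |-15| − |w + 7| > 15 − 15/2 = 15/2.
Hence |(-w + 11)/(w - 8) + 6/5| < 3|w + 7|/(15·(15/2)) = (2/75)|w + 7|, which is < ε once |w + 7| < (75/2)ε.
Take δ = min(15/2, (75/2)ε). Then 0 < |w + 7| < δ forces both bounds, so |(-w + 11)/(w - 8) + 6/5| < ε.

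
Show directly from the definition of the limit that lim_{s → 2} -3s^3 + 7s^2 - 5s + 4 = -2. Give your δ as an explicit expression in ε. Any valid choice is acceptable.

δ = min(1, ε/33)

Suppose ε > 0. We want δ > 0 such that 0 < |s − 2| < δ implies |(-3s^3 + 7s^2 - 5s + 4) + 2| < ε.
(-3s^3 + 7s^2 - 5s + 4) + 2 = -3s^3 + 7s^2 - 5s + 6 = (s − 2)(-3s^2 + s - 3).
So |(-3s^3 + 7s^2 - 5s + 4) + 2| = |s − 2|·|-3s^2 + s - 3|.
Require δ ≤ 1. Then |s − 2| < 1 gives |s| < 3, and by the triangle inequality |-3s^2 + s - 3| ≤ 3·3^2 + 3 + 3 = 33.
Hence |(-3s^3 + 7s^2 - 5s + 4) + 2| ≤ 33|s − 2| < ε provided |s − 2| < ε/33.
Take δ = min(1, ε/33). Then 0 < |s − 2| < δ gives both |s − 2| < 1 and |s − 2| < ε/33, so |(-3s^3 + 7s^2 - 5s + 4) + 2| < ε.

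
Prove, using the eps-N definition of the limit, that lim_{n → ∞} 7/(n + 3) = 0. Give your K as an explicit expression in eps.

K = 7/eps

Let eps > 0. For n ≥ 1, |7/(n + 3) − 0| = 7/(n + 3) ≤ 7/n.
We need 7/n < eps, i.e. n > 7/eps.
Take K = 7/eps. If n > K then |7/(n + 3)| ≤ 7/n < eps.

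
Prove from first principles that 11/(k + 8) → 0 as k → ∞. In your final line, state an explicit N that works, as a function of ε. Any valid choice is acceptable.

N = 11/ε

Let ε > 0 be given. For k ≥ 1, |11/(k + 8) − 0| = 11/(k + 8) ≤ 11/k.
We need 11/k < ε, i.e. k > 11/ε.
Take N = 11/ε. If k > N then |11/(k + 8)| ≤ 11/k < ε.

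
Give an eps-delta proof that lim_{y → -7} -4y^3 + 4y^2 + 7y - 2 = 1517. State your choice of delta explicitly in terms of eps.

delta = min(1, eps/729)

Let eps > 0. We want delta > 0 such that 0 < |y + 7| < delta implies |(-4y^3 + 4y^2 + 7y - 2) − 1517| < eps.
(-4y^3 + 4y^2 + 7y - 2) − 1517 = -4y^3 + 4y^2 + 7y - 1519 = (y + 7)(-4y^2 + 32y - 217).
So |(-4y^3 + 4y^2 + 7y - 2) − 1517| = |y + 7|·|-4y^2 + 32y - 217|.
Assume first that |y + 7| < 1, so |y| < 8. Then |-4y^2 + 32y - 217| ≤ 4·8^2 + 32·8 + 217 = 729.
Hence |(-4y^3 + 4y^2 + 7y - 2) − 1517| ≤ 729|y + 7| < eps provided |y + 7| < eps/729.
Take delta = min(1, eps/729). Then 0 < |y + 7| < delta gives both |y + 7| < 1 and |y + 7| < eps/729, so |(-4y^3 + 4y^2 + 7y - 2) − 1517| < eps.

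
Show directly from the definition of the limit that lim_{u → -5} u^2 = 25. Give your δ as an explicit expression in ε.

Suppose ε > 0. We seek δ > 0 with 0 < |u + 5| < δ ⇒ |u^2 − 25| < ε.
Factor: u^2 − 25 = (u + 5)(u - 5), so |u^2 − 25| = |u + 5|·|u - 5|.
Impose δ ≤ 2 so that |u| < 7; then |u - 5| ≤ 12.
Hence |u^2 − 25| ≤ 12|u + 5|, which is < ε once |u + 5| < ε/12.
Take δ = min(2, ε/12). If 0 < |u + 5| < δ then both bounds hold and |u^2 − 25| ≤ 12|u + 5| < 12·(ε/12) = ε.

δ = min(2, ε/12)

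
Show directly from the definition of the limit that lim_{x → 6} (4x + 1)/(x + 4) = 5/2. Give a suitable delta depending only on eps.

Fix eps > 0. We want delta > 0 with 0 < |x − 6| < delta ⇒ |(4x + 1)/(x + 4) − (5/2)| < eps.
Combining over a common denominator, (4x + 1)/(x + 4) − (5/2) = [(4x + 1)·10 − 25·(x + 4)] / [10·(x + 4)] = 15(x − 6) / (10(x + 4)).
So |(4x + 1)/(x + 4) − (5/2)| = 15|x − 6| / (10·|x + 4|).
Restrict delta ≤ 5. Then |x − 6| < 5 gives |x + 4| = |(x − 6) + 10| ≥ 10 − 5 = 5.
Hence |(4x + 1)/(x + 4) − (5/2)| < 15|x − 6|/(10·5) = (3/10)|x − 6|, which is < eps once |x − 6| < (10/3)eps.
Take delta = min(5, (10/3)eps). Then 0 < |x − 6| < delta forces both bounds, so |(4x + 1)/(x + 4) − (5/2)| < eps.

delta = min(5, (10/3)eps)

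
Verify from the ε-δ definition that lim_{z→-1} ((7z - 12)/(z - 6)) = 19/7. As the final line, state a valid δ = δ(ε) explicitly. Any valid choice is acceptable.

Let ε > 0. We want δ > 0 with 0 < |z + 1| < δ ⇒ |(7z - 12)/(z - 6) − (19/7)| < ε.
Combining over a common denominator, (7z - 12)/(z - 6) − (19/7) = [(7z - 12)·(-7) − (-19)·(z - 6)] / [(-7)·(z - 6)] = -30(z + 1) / ((-7)(z - 6)).
So |(7z - 12)/(z - 6) − (19/7)| = 30|z + 1| / (7·|z − 6|).
Restrict δ ≤ 7/2. Then |z + 1| < 7/2 gives |z − 6| = |(z + 1) + (-7)| ≥ 7 − 7/2 = 7/2.
Hence |(7z - 12)/(z - 6) − (19/7)| < 30|z + 1|/(7·(7/2)) = (60/49)|z + 1|, which is < ε once |z + 1| < (49/60)ε.
Take δ = min(7/2, (49/60)ε). Then 0 < |z + 1| < δ forces both bounds, so |(7z - 12)/(z - 6) − (19/7)| < ε.

δ = min(7/2, (49/60)ε)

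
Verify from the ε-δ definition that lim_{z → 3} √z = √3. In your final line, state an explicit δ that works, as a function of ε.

δ = min(3, √3·ε)

Let ε > 0. We want δ > 0 such that 0 < |z − 3| < δ implies |√z − √3| < ε.
Multiplying by the conjugate, |√z − √3| = |z − 3|/(√z + √3).
Restrict δ ≤ 3 so that |z − 3| < 3 forces z > 0, and then √z + √3 > √3.
Hence |√z − √3| < |z − 3|/√3, which is < ε once |z − 3| < √3·ε.
Take δ = min(3, √3·ε). If 0 < |z − 3| < δ then z > 0 and |√z − √3| < |z − 3|/√3 < ε.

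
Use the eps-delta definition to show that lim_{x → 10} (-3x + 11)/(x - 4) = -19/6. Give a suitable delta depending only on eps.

Suppose eps > 0. We want delta > 0 with 0 < |x − 10| < delta ⇒ |(-3x + 11)/(x - 4) + 19/6| < eps.
Combining over a common denominator, (-3x + 11)/(x - 4) + 19/6 = [(-3x + 11)·6 − (-19)·(x - 4)] / [6·(x - 4)] = 1(x − 10) / (6(x - 4)).
So |(-3x + 11)/(x - 4) + 19/6| = |x − 10| / (6·|x − 4|).
Restrict delta ≤ 3. Then |x − 10| < 3 gives |x − 4| = |(x − 10) + 6| ≥ 6 − 3 = 3.
Hence |(-3x + 11)/(x - 4) + 19/6| < |x − 10|/(6·3) = (1/18)|x − 10|, which is < eps once |x − 10| < 18eps.
Take delta = min(3, 18eps). Then 0 < |x − 10| < delta forces both bounds, so |(-3x + 11)/(x - 4) + 19/6| < eps.

delta = min(3, 18eps)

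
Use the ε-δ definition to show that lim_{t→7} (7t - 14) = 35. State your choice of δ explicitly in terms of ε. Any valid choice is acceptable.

Fix ε > 0. We need δ > 0 so that 0 < |t − 7| < δ implies |(7t - 14) − 35| < ε.
|(7t - 14) − 35| = |7t - 49| = 7|t − 7|.
Thus it suffices that |t − 7| < ε/7.
Choosing δ = ε/7 gives |(7t - 14) − 35| = 7|t − 7| < ε whenever |t − 7| < δ.

δ = ε/7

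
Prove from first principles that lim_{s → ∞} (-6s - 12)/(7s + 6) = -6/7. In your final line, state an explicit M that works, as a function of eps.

M = (48/49)/eps

Let eps > 0. We seek M > 0 such that s > M implies |(-6s - 12)/(7s + 6) + 6/7| < eps.
(-6s - 12)/(7s + 6) + 6/7 = (7(-6s - 12) − (-6)(7s + 6)) / (7(7s + 6)) = -48/(7(7s + 6)).
For s > 0 we have 7s + 6 > 7s, so |(-6s - 12)/(7s + 6) + 6/7| = 48/(7(7s + 6)) < 48/(7·7s) = (48/49)/s.
Thus |(-6s - 12)/(7s + 6) + 6/7| < eps whenever s > (48/49)/eps.
Take M = (48/49)/eps. If s > M then |(-6s - 12)/(7s + 6) + 6/7| < (48/49)/s < eps.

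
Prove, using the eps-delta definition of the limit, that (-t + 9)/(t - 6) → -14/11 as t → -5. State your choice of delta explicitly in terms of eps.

Suppose eps > 0. We want delta > 0 with 0 < |t + 5| < delta ⇒ |(-t + 9)/(t - 6) + 14/11| < eps.
Combining over a common denominator, (-t + 9)/(t - 6) + 14/11 = [(-t + 9)·(-11) − 14·(t - 6)] / [(-11)·(t - 6)] = -3(t + 5) / ((-11)(t - 6)).
So |(-t + 9)/(t - 6) + 14/11| = 3|t + 5| / (11·|t − 6|).
Restrict delta ≤ 11/2. Then |t + 5| < 11/2 gives |t − 6| = |(t + 5) + (-11)| ≥ 11 − 11/2 = 11/2.
Hence |(-t + 9)/(t - 6) + 14/11| < 3|t + 5|/(11·(11/2)) = (6/121)|t + 5|, which is < eps once |t + 5| < (121/6)eps.
Take delta = min(11/2, (121/6)eps). Then 0 < |t + 5| < delta forces both bounds, so |(-t + 9)/(t - 6) + 14/11| < eps.

delta = min(11/2, (121/6)eps)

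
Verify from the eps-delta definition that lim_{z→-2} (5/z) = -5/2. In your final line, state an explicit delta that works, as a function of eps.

Suppose eps > 0. We seek delta > 0 such that 0 < |z + 2| < delta implies |5/z + 5/2| < eps.
|5/z + 5/2| = 5·|-2 − z|/(2·|z|) = 5|z + 2|/(2|z|).
Restrict delta ≤ 1. Then |z + 2| < 1 gives |z| > 1, so 2|z| > 2.
Then |5/z + 5/2| < 5|z + 2|/2, which is < eps when |z + 2| < (2/5)eps.
Take delta = min(1, (2/5)eps). Then 0 < |z + 2| < delta gives both |z + 2| < 1 and |z + 2| < (2/5)eps, so |5/z + 5/2| < eps.

delta = min(1, (2/5)eps)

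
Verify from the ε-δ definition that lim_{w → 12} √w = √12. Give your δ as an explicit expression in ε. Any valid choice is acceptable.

Suppose ε > 0. We want δ > 0 such that 0 < |w − 12| < δ implies |√w − √12| < ε.
Rationalise: √w − √12 = (w − 12)/(√w + √12), so |√w − √12| = |w − 12|/(√w + √12).
Restrict δ ≤ 12 so that |w − 12| < 12 forces w > 0, and then √w + √12 > √12.
Hence |√w − √12| < |w − 12|/√12, which is < ε once |w − 12| < √12·ε.
Take δ = min(12, √12·ε). If 0 < |w − 12| < δ then w > 0 and |√w − √12| < |w − 12|/√12 < ε.

δ = min(12, √12·ε)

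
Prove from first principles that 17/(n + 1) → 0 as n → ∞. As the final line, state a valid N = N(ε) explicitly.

Let ε > 0. For n ≥ 1, |17/(n + 1) − 0| = 17/(n + 1) ≤ 17/n.
We need 17/n < ε, i.e. n > 17/ε.
Take N = 17/ε. If n > N then |17/(n + 1)| ≤ 17/n < ε.

N = 17/ε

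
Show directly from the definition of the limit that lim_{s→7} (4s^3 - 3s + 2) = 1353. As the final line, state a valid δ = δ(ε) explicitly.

Fix ε > 0. We want δ > 0 such that 0 < |s − 7| < δ implies |(4s^3 - 3s + 2) − 1353| < ε.
(4s^3 - 3s + 2) − 1353 = 4s^3 - 3s - 1351 = (s − 7)(4s^2 + 28s + 193).
So |(4s^3 - 3s + 2) − 1353| = |s − 7|·|4s^2 + 28s + 193|.
Require δ ≤ 1. Then |s − 7| < 1 gives |s| < 8, and by the triangle inequality |4s^2 + 28s + 193| ≤ 4·8^2 + 28·8 + 193 = 673.
Hence |(4s^3 - 3s + 2) − 1353| ≤ 673|s − 7| < ε provided |s − 7| < ε/673.
Choosing δ = min(1, ε/673) ensures both conditions, hence |(4s^3 - 3s + 2) − 1353| < ε.

δ = min(1, ε/673)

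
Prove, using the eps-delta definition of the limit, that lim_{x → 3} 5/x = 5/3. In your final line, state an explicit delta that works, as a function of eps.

delta = min(3/2, (9/10)eps)

Suppose eps > 0. We seek delta > 0 such that 0 < |x − 3| < delta implies |5/x − (5/3)| < eps.
|5/x − (5/3)| = 5·|3 − x|/(3·|x|) = 5|x − 3|/(3|x|).
Restrict delta ≤ 3/2. Then |x − 3| < 3/2 gives |x| > 3/2, so 3|x| > 9/2.
Then |5/x − (5/3)| < 5|x − 3|/(9/2), which is < eps when |x − 3| < (9/10)eps.
Take delta = min(3/2, (9/10)eps). Then 0 < |x − 3| < delta gives both |x − 3| < 3/2 and |x − 3| < (9/10)eps, so |5/x − (5/3)| < eps.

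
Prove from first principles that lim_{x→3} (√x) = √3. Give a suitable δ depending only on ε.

Suppose ε > 0. We want δ > 0 such that 0 < |x − 3| < δ implies |√x − √3| < ε.
Rationalise: √x − √3 = (x − 3)/(√x + √3), so |√x − √3| = |x − 3|/(√x + √3).
Restrict δ ≤ 3 so that |x − 3| < 3 forces x > 0, and then √x + √3 > √3.
Hence |√x − √3| < |x − 3|/√3, which is < ε once |x − 3| < √3·ε.
Take δ = min(3, √3·ε). If 0 < |x − 3| < δ then x > 0 and |√x − √3| < |x − 3|/√3 < ε.

δ = min(3, √3·ε)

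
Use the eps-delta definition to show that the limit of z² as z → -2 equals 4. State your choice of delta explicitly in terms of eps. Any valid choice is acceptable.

Let eps > 0. We seek delta > 0 with 0 < |z + 2| < delta ⇒ |z² − 4| < eps.
Factor: z² − 4 = (z + 2)(z - 2), so |z² − 4| = |z + 2|·|z - 2|.
Restrict delta ≤ 1. Then |z + 2| < 1 gives |z| < 3, so by the triangle inequality |z - 2| ≤ 3 + 2 = 5.
Hence |z² − 4| ≤ 5|z + 2|, which is < eps once |z + 2| < eps/5.
Take delta = min(1, eps/5). If 0 < |z + 2| < delta then both bounds hold and |z² − 4| ≤ 5|z + 2| < 5·(eps/5) = eps.

delta = min(1, eps/5)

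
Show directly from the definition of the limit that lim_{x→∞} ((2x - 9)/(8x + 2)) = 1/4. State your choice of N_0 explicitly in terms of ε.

Let ε > 0. We seek N_0 > 0 such that x > N_0 implies |(2x - 9)/(8x + 2) − (1/4)| < ε.
(2x - 9)/(8x + 2) − (1/4) = (8(2x - 9) − 2(8x + 2)) / (8(8x + 2)) = -76/(8(8x + 2)).
For x > 0 we have 8x + 2 > 8x, so |(2x - 9)/(8x + 2) − (1/4)| = 76/(8(8x + 2)) < 76/(8·8x) = (19/16)/x.
Thus |(2x - 9)/(8x + 2) − (1/4)| < ε whenever x > (19/16)/ε.
Take N_0 = (19/16)/ε. If x > N_0 then |(2x - 9)/(8x + 2) − (1/4)| < (19/16)/x < ε.

N_0 = (19/16)/ε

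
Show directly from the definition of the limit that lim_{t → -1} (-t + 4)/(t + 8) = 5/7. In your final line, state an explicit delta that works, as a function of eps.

delta = min(7/2, (49/24)eps)

Suppose eps > 0. We want delta > 0 with 0 < |t + 1| < delta ⇒ |(-t + 4)/(t + 8) − (5/7)| < eps.
Combining over a common denominator, (-t + 4)/(t + 8) − (5/7) = [(-t + 4)·7 − 5·(t + 8)] / [7·(t + 8)] = -12(t + 1) / (7(t + 8)).
So |(-t + 4)/(t + 8) − (5/7)| = 12|t + 1| / (7·|t + 8|).
Require delta ≤ 7/2, so |t + 8| ≥ |7| − |t + 1| > 7 − 7/2 = 7/2.
Hence |(-t + 4)/(t + 8) − (5/7)| < 12|t + 1|/(7·(7/2)) = (24/49)|t + 1|, which is < eps once |t + 1| < (49/24)eps.
Take delta = min(7/2, (49/24)eps). Then 0 < |t + 1| < delta forces both bounds, so |(-t + 4)/(t + 8) − (5/7)| < eps.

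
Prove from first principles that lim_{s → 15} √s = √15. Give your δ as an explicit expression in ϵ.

Fix ϵ > 0. We want δ > 0 such that 0 < |s − 15| < δ implies |√s − √15| < ϵ.
Rationalise: √s − √15 = (s − 15)/(√s + √15), so |√s − √15| = |s − 15|/(√s + √15).
Restrict δ ≤ 15 so that |s − 15| < 15 forces s > 0, and then √s + √15 > √15.
Hence |√s − √15| < |s − 15|/√15, which is < ϵ once |s − 15| < √15·ϵ.
Take δ = min(15, √15·ϵ). If 0 < |s − 15| < δ then s > 0 and |√s − √15| < |s − 15|/√15 < ϵ.

δ = min(15, √15·ϵ)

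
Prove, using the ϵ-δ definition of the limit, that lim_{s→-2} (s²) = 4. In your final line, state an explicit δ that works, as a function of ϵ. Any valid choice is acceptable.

δ = min(1, ϵ/5)

Let ϵ > 0 be given. We seek δ > 0 with 0 < |s + 2| < δ ⇒ |s² − 4| < ϵ.
Factor: s² − 4 = (s + 2)(s - 2), so |s² − 4| = |s + 2|·|s - 2|.
Restrict δ ≤ 1. Then |s + 2| < 1 gives |s| < 3, so by the triangle inequality |s - 2| ≤ 3 + 2 = 5.
Hence |s² − 4| ≤ 5|s + 2|, which is < ϵ once |s + 2| < ϵ/5.
Take δ = min(1, ϵ/5). If 0 < |s + 2| < δ then both bounds hold and |s² − 4| ≤ 5|s + 2| < 5·(ϵ/5) = ϵ.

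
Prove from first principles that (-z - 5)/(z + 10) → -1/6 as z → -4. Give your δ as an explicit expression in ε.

Fix ε > 0. We want δ > 0 with 0 < |z + 4| < δ ⇒ |(-z - 5)/(z + 10) + 1/6| < ε.
Combining over a common denominator, (-z - 5)/(z + 10) + 1/6 = [(-z - 5)·6 − (-1)·(z + 10)] / [6·(z + 10)] = -5(z + 4) / (6(z + 10)).
So |(-z - 5)/(z + 10) + 1/6| = 5|z + 4| / (6·|z + 10|).
Restrict δ ≤ 3. Then |z + 4| < 3 gives |z + 10| = |(z + 4) + 6| ≥ 6 − 3 = 3.
Hence |(-z - 5)/(z + 10) + 1/6| < 5|z + 4|/(6·3) = (5/18)|z + 4|, which is < ε once |z + 4| < (18/5)ε.
Take δ = min(3, (18/5)ε). Then 0 < |z + 4| < δ forces both bounds, so |(-z - 5)/(z + 10) + 1/6| < ε.

δ = min(3, (18/5)ε)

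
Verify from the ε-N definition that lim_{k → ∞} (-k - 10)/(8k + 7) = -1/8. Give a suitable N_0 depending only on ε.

Let ε > 0 be given. For k ≥ 1, |(-k - 10)/(8k + 7) + 1/8| = |-73|/(8(8k + 7)) = 73/(8(8k + 7)).
Since 8k + 7 ≥ 8k for k ≥ 1, this is ≤ 73/(8·8k) = (73/64)/k.
So |(-k - 10)/(8k + 7) + 1/8| < ε whenever k > (73/64)/ε.
Take N_0 = (73/64)/ε. If k > N_0 then |(-k - 10)/(8k + 7) + 1/8| ≤ (73/64)/k < ε.

N_0 = (73/64)/ε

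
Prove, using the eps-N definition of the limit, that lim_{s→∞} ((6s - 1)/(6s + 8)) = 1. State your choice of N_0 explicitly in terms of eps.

Fix eps > 0. We seek N_0 > 0 such that s > N_0 implies |(6s - 1)/(6s + 8) − 1| < eps.
(6s - 1)/(6s + 8) − 1 = (6(6s - 1) − 6(6s + 8)) / (6(6s + 8)) = -54/(6(6s + 8)).
For s > 0 we have 6s + 8 > 6s, so |(6s - 1)/(6s + 8) − 1| = 54/(6(6s + 8)) < 54/(6·6s) = (3/2)/s.
Thus |(6s - 1)/(6s + 8) − 1| < eps whenever s > (3/2)/eps.
Take N_0 = (3/2)/eps. If s > N_0 then |(6s - 1)/(6s + 8) − 1| < (3/2)/s < eps.

N_0 = (3/2)/eps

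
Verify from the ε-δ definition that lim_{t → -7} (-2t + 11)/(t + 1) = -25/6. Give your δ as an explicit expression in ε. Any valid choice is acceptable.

δ = min(3, (18/13)ε)

Let ε > 0. We want δ > 0 with 0 < |t + 7| < δ ⇒ |(-2t + 11)/(t + 1) + 25/6| < ε.
Combining over a common denominator, (-2t + 11)/(t + 1) + 25/6 = [(-2t + 11)·(-6) − 25·(t + 1)] / [(-6)·(t + 1)] = -13(t + 7) / ((-6)(t + 1)).
So |(-2t + 11)/(t + 1) + 25/6| = 13|t + 7| / (6·|t + 1|).
Restrict δ ≤ 3. Then |t + 7| < 3 gives |t + 1| = |(t + 7) + (-6)| ≥ 6 − 3 = 3.
Hence |(-2t + 11)/(t + 1) + 25/6| < 13|t + 7|/(6·3) = (13/18)|t + 7|, which is < ε once |t + 7| < (18/13)ε.
Take δ = min(3, (18/13)ε). Then 0 < |t + 7| < δ forces both bounds, so |(-2t + 11)/(t + 1) + 25/6| < ε.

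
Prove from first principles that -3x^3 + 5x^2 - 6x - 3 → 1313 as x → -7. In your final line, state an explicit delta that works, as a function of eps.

Suppose eps > 0. We want delta > 0 such that 0 < |x + 7| < delta implies |(-3x^3 + 5x^2 - 6x - 3) − 1313| < eps.
(-3x^3 + 5x^2 - 6x - 3) − 1313 = -3x^3 + 5x^2 - 6x - 1316 = (x + 7)(-3x^2 + 26x - 188).
So |(-3x^3 + 5x^2 - 6x - 3) − 1313| = |x + 7|·|-3x^2 + 26x - 188|.
Require delta ≤ 2. Then |x + 7| < 2 gives |x| < 9, and by the triangle inequality |-3x^2 + 26x - 188| ≤ 3·9^2 + 26·9 + 188 = 665.
Hence |(-3x^3 + 5x^2 - 6x - 3) − 1313| ≤ 665|x + 7| < eps provided |x + 7| < eps/665.
Choosing delta = min(2, eps/665) ensures both conditions, hence |(-3x^3 + 5x^2 - 6x - 3) − 1313| < eps.

delta = min(2, eps/665)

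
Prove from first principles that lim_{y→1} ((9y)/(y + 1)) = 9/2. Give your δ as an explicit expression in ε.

δ = min(1, (2/9)ε)

Let ε > 0. We want δ > 0 with 0 < |y − 1| < δ ⇒ |(9y)/(y + 1) − (9/2)| < ε.
Combining over a common denominator, (9y)/(y + 1) − (9/2) = [(9y)·2 − 9·(y + 1)] / [2·(y + 1)] = 9(y − 1) / (2(y + 1)).
So |(9y)/(y + 1) − (9/2)| = 9|y − 1| / (2·|y + 1|).
Restrict δ ≤ 1. Then |y − 1| < 1 gives |y + 1| = |(y − 1) + 2| ≥ 2 − 1 = 1.
Hence |(9y)/(y + 1) − (9/2)| < 9|y − 1|/(2·1) = (9/2)|y − 1|, which is < ε once |y − 1| < (2/9)ε.
Take δ = min(1, (2/9)ε). Then 0 < |y − 1| < δ forces both bounds, so |(9y)/(y + 1) − (9/2)| < ε.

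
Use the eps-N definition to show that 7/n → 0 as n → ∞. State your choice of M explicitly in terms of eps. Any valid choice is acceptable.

Let eps > 0 be given. For n ≥ 1, |7/n − 0| = 7/(n) ≤ 7/n.
We need 7/n < eps, i.e. n > 7/eps.
Take M = 7/eps. If n > M then |7/n| ≤ 7/n < eps.

M = 7/eps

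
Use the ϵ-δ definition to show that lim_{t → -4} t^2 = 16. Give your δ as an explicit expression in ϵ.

δ = min(1, ϵ/9)

Let ϵ > 0 be given. We seek δ > 0 with 0 < |t + 4| < δ ⇒ |t^2 − 16| < ϵ.
Factor: t^2 − 16 = (t + 4)(t - 4), so |t^2 − 16| = |t + 4|·|t - 4|.
Impose δ ≤ 1 so that |t| < 5; then |t - 4| ≤ 9.
Hence |t^2 − 16| ≤ 9|t + 4|, which is < ϵ once |t + 4| < ϵ/9.
Take δ = min(1, ϵ/9). If 0 < |t + 4| < δ then both bounds hold and |t^2 − 16| ≤ 9|t + 4| < 9·(ϵ/9) = ϵ.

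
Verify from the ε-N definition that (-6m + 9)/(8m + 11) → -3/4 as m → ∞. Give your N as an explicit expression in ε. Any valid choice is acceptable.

Let ε > 0 be given. For m ≥ 1, |(-6m + 9)/(8m + 11) + 3/4| = |138|/(8(8m + 11)) = 138/(8(8m + 11)).
Since 8m + 11 ≥ 8m for m ≥ 1, this is ≤ 138/(8·8m) = (69/32)/m.
So |(-6m + 9)/(8m + 11) + 3/4| < ε whenever m > (69/32)/ε.
Take N = (69/32)/ε. If m > N then |(-6m + 9)/(8m + 11) + 3/4| ≤ (69/32)/m < ε.

N = (69/32)/ε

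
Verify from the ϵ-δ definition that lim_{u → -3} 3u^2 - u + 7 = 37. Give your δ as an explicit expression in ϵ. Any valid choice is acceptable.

Let ϵ > 0. We want δ > 0 such that 0 < |u + 3| < δ implies |(3u^2 - u + 7) − 37| < ϵ.
(3u^2 - u + 7) − 37 = 3u^2 - u - 30 = (u + 3)(3u - 10).
So |(3u^2 - u + 7) − 37| = |u + 3|·|3u - 10|.
Assume first that |u + 3| < 2, so |u| < 5. Then |3u - 10| ≤ 3·5 + 10 = 25.
Hence |(3u^2 - u + 7) − 37| ≤ 25|u + 3| < ϵ provided |u + 3| < ϵ/25.
Take δ = min(2, ϵ/25). Then 0 < |u + 3| < δ gives both |u + 3| < 2 and |u + 3| < ϵ/25, so |(3u^2 - u + 7) − 37| < ϵ.

δ = min(2, ϵ/25)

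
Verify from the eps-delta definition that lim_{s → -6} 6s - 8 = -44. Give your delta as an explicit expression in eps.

Let eps > 0. We need delta > 0 so that 0 < |s + 6| < delta implies |(6s - 8) + 44| < eps.
|(6s - 8) + 44| = |6s + 36| = 6|s + 6|.
Thus it suffices that |s + 6| < eps/6.
Take delta = eps/6. If 0 < |s + 6| < delta then |(6s - 8) + 44| = 6|s + 6| < 6·(eps/6) = eps.

delta = eps/6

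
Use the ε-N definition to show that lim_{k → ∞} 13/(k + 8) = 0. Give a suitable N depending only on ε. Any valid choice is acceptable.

Fix ε > 0. For k ≥ 1, |13/(k + 8) − 0| = 13/(k + 8) ≤ 13/k.
We need 13/k < ε, i.e. k > 13/ε.
Take N = 13/ε. If k > N then |13/(k + 8)| ≤ 13/k < ε.

N = 13/ε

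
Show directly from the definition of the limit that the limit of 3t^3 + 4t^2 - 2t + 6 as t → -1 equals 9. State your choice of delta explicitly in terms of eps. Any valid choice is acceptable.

Suppose eps > 0. We want delta > 0 such that 0 < |t + 1| < delta implies |(3t^3 + 4t^2 - 2t + 6) − 9| < eps.
(3t^3 + 4t^2 - 2t + 6) − 9 = 3t^3 + 4t^2 - 2t - 3 = (t + 1)(3t^2 + t - 3).
So |(3t^3 + 4t^2 - 2t + 6) − 9| = |t + 1|·|3t^2 + t - 3|.
Assume first that |t + 1| < 1, so |t| < 2. Then |3t^2 + t - 3| ≤ 3·2^2 + 2 + 3 = 17.
Hence |(3t^3 + 4t^2 - 2t + 6) − 9| ≤ 17|t + 1| < eps provided |t + 1| < eps/17.
Take delta = min(1, eps/17). Then 0 < |t + 1| < delta gives both |t + 1| < 1 and |t + 1| < eps/17, so |(3t^3 + 4t^2 - 2t + 6) − 9| < eps.

delta = min(1, eps/17)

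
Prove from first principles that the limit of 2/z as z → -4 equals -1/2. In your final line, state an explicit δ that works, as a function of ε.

δ = min(2, 4ε)

Suppose ε > 0. We seek δ > 0 such that 0 < |z + 4| < δ implies |2/z + 1/2| < ε.
|2/z + 1/2| = 2·|-4 − z|/(4·|z|) = 2|z + 4|/(4|z|).
Restrict δ ≤ 2. Then |z + 4| < 2 gives |z| > 2, so 4|z| > 8.
Then |2/z + 1/2| < 2|z + 4|/8, which is < ε when |z + 4| < 4ε.
Take δ = min(2, 4ε). Then 0 < |z + 4| < δ gives both |z + 4| < 2 and |z + 4| < 4ε, so |2/z + 1/2| < ε.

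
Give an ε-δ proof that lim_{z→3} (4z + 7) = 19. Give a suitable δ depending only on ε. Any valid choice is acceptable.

Fix ε > 0. We need δ > 0 so that 0 < |z − 3| < δ implies |(4z + 7) − 19| < ε.
Since (4z + 7) − 19 = 4(z − 3), we have |(4z + 7) − 19| = 4|z − 3|.
So 4|z − 3| < ε exactly when |z − 3| < ε/4.
Choosing δ = ε/4 gives |(4z + 7) − 19| = 4|z − 3| < ε whenever |z − 3| < δ.

δ = ε/4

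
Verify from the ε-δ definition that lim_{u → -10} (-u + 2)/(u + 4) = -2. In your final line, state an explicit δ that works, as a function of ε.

Suppose ε > 0. We want δ > 0 with 0 < |u + 10| < δ ⇒ |(-u + 2)/(u + 4) + 2| < ε.
Combining over a common denominator, (-u + 2)/(u + 4) + 2 = [(-u + 2)·(-6) − 12·(u + 4)] / [(-6)·(u + 4)] = -6(u + 10) / ((-6)(u + 4)).
So |(-u + 2)/(u + 4) + 2| = 6|u + 10| / (6·|u + 4|).
Restrict δ ≤ 3. Then |u + 10| < 3 gives |u + 4| = |(u + 10) + (-6)| ≥ 6 − 3 = 3.
Hence |(-u + 2)/(u + 4) + 2| < 6|u + 10|/(6·3) = (1/3)|u + 10|, which is < ε once |u + 10| < 3ε.
Take δ = min(3, 3ε). Then 0 < |u + 10| < δ forces both bounds, so |(-u + 2)/(u + 4) + 2| < ε.

δ = min(3, 3ε)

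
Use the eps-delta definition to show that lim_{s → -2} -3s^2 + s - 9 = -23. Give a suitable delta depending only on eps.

delta = min(2, eps/19)

Let eps > 0 be given. We want delta > 0 such that 0 < |s + 2| < delta implies |(-3s^2 + s - 9) + 23| < eps.
(-3s^2 + s - 9) + 23 = -3s^2 + s + 14 = (s + 2)(-3s + 7).
So |(-3s^2 + s - 9) + 23| = |s + 2|·|-3s + 7|.
Assume first that |s + 2| < 2, so |s| < 4. Then |-3s + 7| ≤ 3·4 + 7 = 19.
Hence |(-3s^2 + s - 9) + 23| ≤ 19|s + 2| < eps provided |s + 2| < eps/19.
Take delta = min(2, eps/19). Then 0 < |s + 2| < delta gives both |s + 2| < 2 and |s + 2| < eps/19, so |(-3s^2 + s - 9) + 23| < eps.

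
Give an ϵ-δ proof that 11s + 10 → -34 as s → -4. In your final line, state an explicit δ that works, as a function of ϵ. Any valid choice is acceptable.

δ = ϵ/11

Let ϵ > 0. We need δ > 0 so that 0 < |s + 4| < δ implies |(11s + 10) + 34| < ϵ.
|(11s + 10) + 34| = |11s + 44| = 11|s + 4|.
So 11|s + 4| < ϵ exactly when |s + 4| < ϵ/11.
Choosing δ = ϵ/11 gives |(11s + 10) + 34| = 11|s + 4| < ϵ whenever |s + 4| < δ.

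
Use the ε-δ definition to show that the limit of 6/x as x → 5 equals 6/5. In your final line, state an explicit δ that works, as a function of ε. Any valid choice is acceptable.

Let ε > 0 be given. We seek δ > 0 such that 0 < |x − 5| < δ implies |6/x − (6/5)| < ε.
|6/x − (6/5)| = 6·|5 − x|/(5·|x|) = 6|x − 5|/(5|x|).
Restrict δ ≤ 5/2. Then |x − 5| < 5/2 gives |x| > 5/2, so 5|x| > 25/2.
Then |6/x − (6/5)| < 6|x − 5|/(25/2), which is < ε when |x − 5| < (25/12)ε.
Take δ = min(5/2, (25/12)ε). Then 0 < |x − 5| < δ gives both |x − 5| < 5/2 and |x − 5| < (25/12)ε, so |6/x − (6/5)| < ε.

δ = min(5/2, (25/12)ε)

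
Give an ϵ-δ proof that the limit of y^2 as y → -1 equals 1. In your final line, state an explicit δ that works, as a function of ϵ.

Let ϵ > 0. We seek δ > 0 with 0 < |y + 1| < δ ⇒ |y^2 − 1| < ϵ.
Factor: y^2 − 1 = (y + 1)(y - 1), so |y^2 − 1| = |y + 1|·|y - 1|.
Restrict δ ≤ 2. Then |y + 1| < 2 gives |y| < 3, so by the triangle inequality |y - 1| ≤ 3 + 1 = 4.
Hence |y^2 − 1| ≤ 4|y + 1|, which is < ϵ once |y + 1| < ϵ/4.
Take δ = min(2, ϵ/4). If 0 < |y + 1| < δ then both bounds hold and |y^2 − 1| ≤ 4|y + 1| < 4·(ϵ/4) = ϵ.

δ = min(2, ϵ/4)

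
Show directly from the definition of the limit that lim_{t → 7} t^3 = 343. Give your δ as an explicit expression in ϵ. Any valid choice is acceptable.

δ = min(2, ϵ/193)

Let ϵ > 0 be given. We seek δ > 0 with 0 < |t − 7| < δ ⇒ |t^3 − 343| < ϵ.
Factor: t^3 − 343 = (t − 7)(t^2 + 7t + 49), so |t^3 − 343| = |t − 7|·|t^2 + 7t + 49|.
Impose δ ≤ 2 so that |t| < 9; then |t^2 + 7t + 49| ≤ 193.
Hence |t^3 − 343| ≤ 193|t − 7|, which is < ϵ once |t − 7| < ϵ/193.
Take δ = min(2, ϵ/193). If 0 < |t − 7| < δ then both bounds hold and |t^3 − 343| ≤ 193|t − 7| < 193·(ϵ/193) = ϵ.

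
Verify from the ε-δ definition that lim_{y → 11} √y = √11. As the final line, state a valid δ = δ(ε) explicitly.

Suppose ε > 0. We want δ > 0 such that 0 < |y − 11| < δ implies |√y − √11| < ε.
Rationalise: √y − √11 = (y − 11)/(√y + √11), so |√y − √11| = |y − 11|/(√y + √11).
Restrict δ ≤ 11 so that |y − 11| < 11 forces y > 0, and then √y + √11 > √11.
Hence |√y − √11| < |y − 11|/√11, which is < ε once |y − 11| < √11·ε.
Take δ = min(11, √11·ε). If 0 < |y − 11| < δ then y > 0 and |√y − √11| < |y − 11|/√11 < ε.

δ = min(11, √11·ε)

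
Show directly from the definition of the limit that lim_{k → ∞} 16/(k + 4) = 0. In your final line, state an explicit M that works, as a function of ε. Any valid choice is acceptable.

M = 16/ε

Fix ε > 0. For k ≥ 1, |16/(k + 4) − 0| = 16/(k + 4) ≤ 16/k.
We need 16/k < ε, i.e. k > 16/ε.
Take M = 16/ε. If k > M then |16/(k + 4)| ≤ 16/k < ε.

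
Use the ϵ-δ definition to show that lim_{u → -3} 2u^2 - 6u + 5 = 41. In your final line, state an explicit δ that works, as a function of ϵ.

δ = min(2, ϵ/22)

Suppose ϵ > 0. We want δ > 0 such that 0 < |u + 3| < δ implies |(2u^2 - 6u + 5) − 41| < ϵ.
(2u^2 - 6u + 5) − 41 = 2u^2 - 6u - 36 = (u + 3)(2u - 12).
So |(2u^2 - 6u + 5) − 41| = |u + 3|·|2u - 12|.
Assume first that |u + 3| < 2, so |u| < 5. Then |2u - 12| ≤ 2·5 + 12 = 22.
Hence |(2u^2 - 6u + 5) − 41| ≤ 22|u + 3| < ϵ provided |u + 3| < ϵ/22.
Choosing δ = min(2, ϵ/22) ensures both conditions, hence |(2u^2 - 6u + 5) − 41| < ϵ.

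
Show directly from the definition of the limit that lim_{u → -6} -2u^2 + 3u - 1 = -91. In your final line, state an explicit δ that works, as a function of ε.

δ = min(1, ε/29)

Let ε > 0 be given. We want δ > 0 such that 0 < |u + 6| < δ implies |(-2u^2 + 3u - 1) + 91| < ε.
(-2u^2 + 3u - 1) + 91 = -2u^2 + 3u + 90 = (u + 6)(-2u + 15).
So |(-2u^2 + 3u - 1) + 91| = |u + 6|·|-2u + 15|.
Require δ ≤ 1. Then |u + 6| < 1 gives |u| < 7, and by the triangle inequality |-2u + 15| ≤ 2·7 + 15 = 29.
Hence |(-2u^2 + 3u - 1) + 91| ≤ 29|u + 6| < ε provided |u + 6| < ε/29.
Choosing δ = min(1, ε/29) ensures both conditions, hence |(-2u^2 + 3u - 1) + 91| < ε.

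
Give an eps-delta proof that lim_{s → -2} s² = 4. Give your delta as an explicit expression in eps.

Fix eps > 0. We seek delta > 0 with 0 < |s + 2| < delta ⇒ |s² − 4| < eps.
Factor: s² − 4 = (s + 2)(s - 2), so |s² − 4| = |s + 2|·|s - 2|.
Impose delta ≤ 2 so that |s| < 4; then |s - 2| ≤ 6.
Hence |s² − 4| ≤ 6|s + 2|, which is < eps once |s + 2| < eps/6.
Take delta = min(2, eps/6). If 0 < |s + 2| < delta then both bounds hold and |s² − 4| ≤ 6|s + 2| < 6·(eps/6) = eps.

delta = min(2, eps/6)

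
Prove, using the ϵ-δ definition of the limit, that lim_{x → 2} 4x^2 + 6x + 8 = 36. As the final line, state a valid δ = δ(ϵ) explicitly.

δ = min(1, ϵ/26)

Suppose ϵ > 0. We want δ > 0 such that 0 < |x − 2| < δ implies |(4x^2 + 6x + 8) − 36| < ϵ.
(4x^2 + 6x + 8) − 36 = 4x^2 + 6x - 28 = (x − 2)(4x + 14).
So |(4x^2 + 6x + 8) − 36| = |x − 2|·|4x + 14|.
Require δ ≤ 1. Then |x − 2| < 1 gives |x| < 3, and by the triangle inequality |4x + 14| ≤ 4·3 + 14 = 26.
Hence |(4x^2 + 6x + 8) − 36| ≤ 26|x − 2| < ϵ provided |x − 2| < ϵ/26.
Choosing δ = min(1, ϵ/26) ensures both conditions, hence |(4x^2 + 6x + 8) − 36| < ϵ.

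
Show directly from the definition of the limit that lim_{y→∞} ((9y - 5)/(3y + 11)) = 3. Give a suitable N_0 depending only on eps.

Let eps > 0 be given. We seek N_0 > 0 such that y > N_0 implies |(9y - 5)/(3y + 11) − 3| < eps.
(9y - 5)/(3y + 11) − 3 = (3(9y - 5) − 9(3y + 11)) / (3(3y + 11)) = -114/(3(3y + 11)).
For y > 0 we have 3y + 11 > 3y, so |(9y - 5)/(3y + 11) − 3| = 114/(3(3y + 11)) < 114/(3·3y) = (38/3)/y.
Thus |(9y - 5)/(3y + 11) − 3| < eps whenever y > (38/3)/eps.
Take N_0 = (38/3)/eps. If y > N_0 then |(9y - 5)/(3y + 11) − 3| < (38/3)/y < eps.

N_0 = (38/3)/eps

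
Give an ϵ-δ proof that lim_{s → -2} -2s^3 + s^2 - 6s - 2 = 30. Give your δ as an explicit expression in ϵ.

δ = min(2, ϵ/68)

Fix ϵ > 0. We want δ > 0 such that 0 < |s + 2| < δ implies |(-2s^3 + s^2 - 6s - 2) − 30| < ϵ.
(-2s^3 + s^2 - 6s - 2) − 30 = -2s^3 + s^2 - 6s - 32 = (s + 2)(-2s^2 + 5s - 16).
So |(-2s^3 + s^2 - 6s - 2) − 30| = |s + 2|·|-2s^2 + 5s - 16|.
Assume first that |s + 2| < 2, so |s| < 4. Then |-2s^2 + 5s - 16| ≤ 2·4^2 + 5·4 + 16 = 68.
Hence |(-2s^3 + s^2 - 6s - 2) − 30| ≤ 68|s + 2| < ϵ provided |s + 2| < ϵ/68.
Take δ = min(2, ϵ/68). Then 0 < |s + 2| < δ gives both |s + 2| < 2 and |s + 2| < ϵ/68, so |(-2s^3 + s^2 - 6s - 2) − 30| < ϵ.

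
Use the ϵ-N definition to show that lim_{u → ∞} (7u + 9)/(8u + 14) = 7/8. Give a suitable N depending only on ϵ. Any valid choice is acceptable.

N = (13/32)/ϵ

Let ϵ > 0 be given. We seek N > 0 such that u > N implies |(7u + 9)/(8u + 14) − (7/8)| < ϵ.
(7u + 9)/(8u + 14) − (7/8) = (8(7u + 9) − 7(8u + 14)) / (8(8u + 14)) = -26/(8(8u + 14)).
For u > 0 we have 8u + 14 > 8u, so |(7u + 9)/(8u + 14) − (7/8)| = 26/(8(8u + 14)) < 26/(8·8u) = (13/32)/u.
Thus |(7u + 9)/(8u + 14) − (7/8)| < ϵ whenever u > (13/32)/ϵ.
Take N = (13/32)/ϵ. If u > N then |(7u + 9)/(8u + 14) − (7/8)| < (13/32)/u < ϵ.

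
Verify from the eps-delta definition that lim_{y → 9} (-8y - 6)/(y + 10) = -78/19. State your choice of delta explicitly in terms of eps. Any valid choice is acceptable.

Fix eps > 0. We want delta > 0 with 0 < |y − 9| < delta ⇒ |(-8y - 6)/(y + 10) + 78/19| < eps.
Combining over a common denominator, (-8y - 6)/(y + 10) + 78/19 = [(-8y - 6)·19 − (-78)·(y + 10)] / [19·(y + 10)] = -74(y − 9) / (19(y + 10)).
So |(-8y - 6)/(y + 10) + 78/19| = 74|y − 9| / (19·|y + 10|).
Require delta ≤ 19/2, so |y + 10| ≥ |19| − |y − 9| > 19 − 19/2 = 19/2.
Hence |(-8y - 6)/(y + 10) + 78/19| < 74|y − 9|/(19·(19/2)) = (148/361)|y − 9|, which is < eps once |y − 9| < (361/148)eps.
Take delta = min(19/2, (361/148)eps). Then 0 < |y − 9| < delta forces both bounds, so |(-8y - 6)/(y + 10) + 78/19| < eps.

delta = min(19/2, (361/148)eps)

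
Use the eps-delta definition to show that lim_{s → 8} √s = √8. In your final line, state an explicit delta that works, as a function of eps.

delta = min(8, √8·eps)

Suppose eps > 0. We want delta > 0 such that 0 < |s − 8| < delta implies |√s − √8| < eps.
Multiplying by the conjugate, |√s − √8| = |s − 8|/(√s + √8).
Restrict delta ≤ 8 so that |s − 8| < 8 forces s > 0, and then √s + √8 > √8.
Hence |√s − √8| < |s − 8|/√8, which is < eps once |s − 8| < √8·eps.
Take delta = min(8, √8·eps). If 0 < |s − 8| < delta then s > 0 and |√s − √8| < |s − 8|/√8 < eps.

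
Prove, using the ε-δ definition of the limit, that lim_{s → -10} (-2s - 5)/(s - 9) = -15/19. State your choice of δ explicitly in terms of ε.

δ = min(19/2, (361/46)ε)

Fix ε > 0. We want δ > 0 with 0 < |s + 10| < δ ⇒ |(-2s - 5)/(s - 9) + 15/19| < ε.
Combining over a common denominator, (-2s - 5)/(s - 9) + 15/19 = [(-2s - 5)·(-19) − 15·(s - 9)] / [(-19)·(s - 9)] = 23(s + 10) / ((-19)(s - 9)).
So |(-2s - 5)/(s - 9) + 15/19| = 23|s + 10| / (19·|s − 9|).
Require δ ≤ 19/2, so |s − 9| ≥ |-19| − |s + 10| > 19 − 19/2 = 19/2.
Hence |(-2s - 5)/(s - 9) + 15/19| < 23|s + 10|/(19·(19/2)) = (46/361)|s + 10|, which is < ε once |s + 10| < (361/46)ε.
Take δ = min(19/2, (361/46)ε). Then 0 < |s + 10| < δ forces both bounds, so |(-2s - 5)/(s - 9) + 15/19| < ε.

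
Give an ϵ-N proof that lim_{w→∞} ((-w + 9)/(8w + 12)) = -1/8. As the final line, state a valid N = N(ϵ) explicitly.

Fix ϵ > 0. We seek N > 0 such that w > N implies |(-w + 9)/(8w + 12) + 1/8| < ϵ.
(-w + 9)/(8w + 12) + 1/8 = (8(-w + 9) − (-1)(8w + 12)) / (8(8w + 12)) = 84/(8(8w + 12)).
For w > 0 we have 8w + 12 > 8w, so |(-w + 9)/(8w + 12) + 1/8| = 84/(8(8w + 12)) < 84/(8·8w) = (21/16)/w.
Thus |(-w + 9)/(8w + 12) + 1/8| < ϵ whenever w > (21/16)/ϵ.
Take N = (21/16)/ϵ. If w > N then |(-w + 9)/(8w + 12) + 1/8| < (21/16)/w < ϵ.

N = (21/16)/ϵ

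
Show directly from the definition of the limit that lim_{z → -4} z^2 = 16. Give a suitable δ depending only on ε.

Suppose ε > 0. We seek δ > 0 with 0 < |z + 4| < δ ⇒ |z^2 − 16| < ε.
Factor: z^2 − 16 = (z + 4)(z - 4), so |z^2 − 16| = |z + 4|·|z - 4|.
Impose δ ≤ 2 so that |z| < 6; then |z - 4| ≤ 10.
Hence |z^2 − 16| ≤ 10|z + 4|, which is < ε once |z + 4| < ε/10.
Take δ = min(2, ε/10). If 0 < |z + 4| < δ then both bounds hold and |z^2 − 16| ≤ 10|z + 4| < 10·(ε/10) = ε.

δ = min(2, ε/10)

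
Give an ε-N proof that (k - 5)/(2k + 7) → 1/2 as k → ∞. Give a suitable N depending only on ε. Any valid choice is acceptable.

Fix ε > 0. For k ≥ 1, |(k - 5)/(2k + 7) − (1/2)| = |-17|/(2(2k + 7)) = 17/(2(2k + 7)).
Since 2k + 7 ≥ 2k for k ≥ 1, this is ≤ 17/(2·2k) = (17/4)/k.
So |(k - 5)/(2k + 7) − (1/2)| < ε whenever k > (17/4)/ε.
Take N = (17/4)/ε. If k > N then |(k - 5)/(2k + 7) − (1/2)| ≤ (17/4)/k < ε.

N = (17/4)/ε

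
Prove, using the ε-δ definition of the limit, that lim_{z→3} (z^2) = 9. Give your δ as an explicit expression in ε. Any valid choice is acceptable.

δ = min(2, ε/8)

Suppose ε > 0. We seek δ > 0 with 0 < |z − 3| < δ ⇒ |z^2 − 9| < ε.
Factor: z^2 − 9 = (z − 3)(z + 3), so |z^2 − 9| = |z − 3|·|z + 3|.
Impose δ ≤ 2 so that |z| < 5; then |z + 3| ≤ 8.
Hence |z^2 − 9| ≤ 8|z − 3|, which is < ε once |z − 3| < ε/8.
Take δ = min(2, ε/8). If 0 < |z − 3| < δ then both bounds hold and |z^2 − 9| ≤ 8|z − 3| < 8·(ε/8) = ε.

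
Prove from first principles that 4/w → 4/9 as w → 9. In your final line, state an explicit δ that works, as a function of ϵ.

Fix ϵ > 0. We seek δ > 0 such that 0 < |w − 9| < δ implies |4/w − (4/9)| < ϵ.
|4/w − (4/9)| = 4·|9 − w|/(9·|w|) = 4|w − 9|/(9|w|).
Require δ ≤ 9/2 so that |w| > 9 − 9/2 = 9/2, hence 9|w| > 81/2.
Then |4/w − (4/9)| < 4|w − 9|/(81/2), which is < ϵ when |w − 9| < (81/8)ϵ.
Take δ = min(9/2, (81/8)ϵ). Then 0 < |w − 9| < δ gives both |w − 9| < 9/2 and |w − 9| < (81/8)ϵ, so |4/w − (4/9)| < ϵ.

δ = min(9/2, (81/8)ϵ)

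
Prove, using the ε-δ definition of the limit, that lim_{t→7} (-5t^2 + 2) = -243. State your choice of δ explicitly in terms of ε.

Let ε > 0 be given. We want δ > 0 such that 0 < |t − 7| < δ implies |(-5t^2 + 2) + 243| < ε.
(-5t^2 + 2) + 243 = -5t^2 + 245 = (t − 7)(-5t - 35).
So |(-5t^2 + 2) + 243| = |t − 7|·|-5t - 35|.
Require δ ≤ 1. Then |t − 7| < 1 gives |t| < 8, and by the triangle inequality |-5t - 35| ≤ 5·8 + 35 = 75.
Hence |(-5t^2 + 2) + 243| ≤ 75|t − 7| < ε provided |t − 7| < ε/75.
Take δ = min(1, ε/75). Then 0 < |t − 7| < δ gives both |t − 7| < 1 and |t − 7| < ε/75, so |(-5t^2 + 2) + 243| < ε.

δ = min(1, ε/75)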